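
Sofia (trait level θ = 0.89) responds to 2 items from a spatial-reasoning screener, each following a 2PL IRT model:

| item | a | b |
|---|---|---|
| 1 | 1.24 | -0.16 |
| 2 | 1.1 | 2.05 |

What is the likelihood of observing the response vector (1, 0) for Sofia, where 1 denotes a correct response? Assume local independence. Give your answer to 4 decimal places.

0.6146

P(θ) = 1 / (1 + exp(−a(θ − b)))
P_1 = 1/(1+e^{-1.3020}) = 0.7862
P_2 = 1/(1+e^{1.2760}) = 0.2182
L = P_1 × (1−P_2) = 0.7862 × 0.7818 = 0.61460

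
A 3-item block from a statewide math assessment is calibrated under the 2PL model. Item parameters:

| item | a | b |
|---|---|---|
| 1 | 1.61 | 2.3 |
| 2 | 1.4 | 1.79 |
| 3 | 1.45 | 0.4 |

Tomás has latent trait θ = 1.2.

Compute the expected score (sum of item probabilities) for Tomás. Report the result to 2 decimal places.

1.21

P(θ) = 1 / (1 + exp(−a(θ − b)))
P_1 = 1/(1+e^{1.7710}) = 0.1454
P_2 = 1/(1+e^{0.8260}) = 0.3045
P_3 = 1/(1+e^{-1.1600}) = 0.7613
E[score] = 0.1454 + 0.3045 + 0.7613 = 1.2112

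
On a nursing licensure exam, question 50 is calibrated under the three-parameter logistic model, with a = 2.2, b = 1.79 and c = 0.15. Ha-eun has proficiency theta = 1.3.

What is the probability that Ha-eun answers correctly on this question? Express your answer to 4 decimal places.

P(theta) = c + (1 − c) · 1 / (1 + exp(−a(theta − b)))
Exponent: 2.2 × (1.3 − 1.79) = -1.0780
1/(1 + e^{1.0780}) = 0.2539
P = 0.15 + 0.85 × 0.2539 = 0.3658

0.3658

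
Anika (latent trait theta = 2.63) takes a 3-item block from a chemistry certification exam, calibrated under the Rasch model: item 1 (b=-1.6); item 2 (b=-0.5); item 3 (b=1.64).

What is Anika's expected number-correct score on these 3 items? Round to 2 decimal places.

P(theta) = 1 / (1 + exp(−(theta − b)))
P_1 = 1/(1+e^{-4.2300}) = 0.9857
P_2 = 1/(1+e^{-3.1300}) = 0.9581
P_3 = 1/(1+e^{-0.9900}) = 0.7291
E[score] = 0.9857 + 0.9581 + 0.7291 = 2.6729

2.67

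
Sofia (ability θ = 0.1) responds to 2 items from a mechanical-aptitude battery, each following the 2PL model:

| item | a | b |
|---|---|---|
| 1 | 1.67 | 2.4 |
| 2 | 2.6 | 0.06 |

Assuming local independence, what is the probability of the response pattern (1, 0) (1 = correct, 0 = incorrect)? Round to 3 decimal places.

P(θ) = 1 / (1 + exp(−a(θ − b)))
P_1 = 1/(1+e^{3.8410}) = 0.0210
P_2 = 1/(1+e^{-0.1040}) = 0.5260
L = P_1 × (1−P_2) = 0.0210 × 0.4740 = 0.00996

0.010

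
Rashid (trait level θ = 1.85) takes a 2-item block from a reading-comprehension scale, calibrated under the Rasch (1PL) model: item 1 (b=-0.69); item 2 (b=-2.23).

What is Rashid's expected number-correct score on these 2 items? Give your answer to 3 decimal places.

1.910

P(θ) = 1 / (1 + exp(−(θ − b)))
P_1 = 1/(1+e^{-2.5400}) = 0.9269
P_2 = 1/(1+e^{-4.0800}) = 0.9834
E[score] = 0.9269 + 0.9834 = 1.9103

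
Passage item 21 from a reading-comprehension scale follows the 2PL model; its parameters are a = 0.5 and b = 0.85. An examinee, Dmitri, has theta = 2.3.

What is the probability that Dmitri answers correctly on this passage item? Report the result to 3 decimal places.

P(theta) = 1 / (1 + exp(−a(theta − b)))
Exponent: 0.5 × (2.3 − 0.85) = 0.7250
1/(1 + e^{-0.7250}) = 0.6737

0.674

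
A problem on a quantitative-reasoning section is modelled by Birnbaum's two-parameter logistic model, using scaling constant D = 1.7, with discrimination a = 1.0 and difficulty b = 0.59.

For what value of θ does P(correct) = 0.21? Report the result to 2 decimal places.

-0.19

P(θ) = 1 / (1 + exp(−D·a(θ − b)))
logit = ln(0.2100/0.7900) = -1.3249
θ = b + logit/(1.7·a) = 0.59 + (-1.3249)/1.7000 = -0.1894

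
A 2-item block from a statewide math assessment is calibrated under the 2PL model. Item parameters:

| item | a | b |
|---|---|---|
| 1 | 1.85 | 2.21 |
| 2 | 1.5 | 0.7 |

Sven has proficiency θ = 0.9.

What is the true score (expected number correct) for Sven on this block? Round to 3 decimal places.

0.656

P(θ) = 1 / (1 + exp(−a(θ − b)))
P_1 = 1/(1+e^{2.4235}) = 0.0814
P_2 = 1/(1+e^{-0.3000}) = 0.5744
E[score] = 0.0814 + 0.5744 = 0.6558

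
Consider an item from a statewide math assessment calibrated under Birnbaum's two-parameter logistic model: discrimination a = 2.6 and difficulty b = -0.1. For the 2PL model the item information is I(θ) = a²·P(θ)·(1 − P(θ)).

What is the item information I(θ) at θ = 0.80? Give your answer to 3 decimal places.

P = 1/(1+e^{-2.3400}) = 0.9121
P(1−P) = 0.9121 × 0.0879 = 0.0801
I = a² × P(1−P) = 2.6² × 0.0801 = 0.54177

0.542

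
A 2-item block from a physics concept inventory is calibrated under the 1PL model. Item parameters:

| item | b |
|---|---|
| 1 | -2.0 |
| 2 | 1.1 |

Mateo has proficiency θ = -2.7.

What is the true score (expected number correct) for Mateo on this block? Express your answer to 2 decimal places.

P(θ) = 1 / (1 + exp(−(θ − b)))
P_1 = 1/(1+e^{0.7000}) = 0.3318
P_2 = 1/(1+e^{3.8000}) = 0.0219
E[score] = 0.3318 + 0.0219 = 0.3537

0.35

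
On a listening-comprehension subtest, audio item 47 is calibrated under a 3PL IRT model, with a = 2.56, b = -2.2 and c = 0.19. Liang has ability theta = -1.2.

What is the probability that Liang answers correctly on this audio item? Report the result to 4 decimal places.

P(theta) = c + (1 − c) · 1 / (1 + exp(−a(theta − b)))
Exponent: 2.56 × (-1.2 − (-2.2)) = 2.5600
1/(1 + e^{-2.5600}) = 0.9282
P = 0.19 + 0.81 × 0.9282 = 0.9419

0.9419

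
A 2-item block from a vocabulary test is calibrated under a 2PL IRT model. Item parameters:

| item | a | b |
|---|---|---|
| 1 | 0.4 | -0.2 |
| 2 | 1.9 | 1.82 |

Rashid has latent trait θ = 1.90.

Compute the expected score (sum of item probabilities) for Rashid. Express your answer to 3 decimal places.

1.236

P(θ) = 1 / (1 + exp(−a(θ − b)))
P_1 = 1/(1+e^{-0.8400}) = 0.6985
P_2 = 1/(1+e^{-0.1520}) = 0.5379
E[score] = 0.6985 + 0.5379 = 1.2364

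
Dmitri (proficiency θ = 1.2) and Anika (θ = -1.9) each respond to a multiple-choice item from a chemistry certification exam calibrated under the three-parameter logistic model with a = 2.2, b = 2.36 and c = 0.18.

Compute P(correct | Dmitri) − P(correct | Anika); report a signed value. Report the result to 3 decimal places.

0.059

P(θ) = c + (1 − c) · 1 / (1 + exp(−a(θ − b)))
P(Dmitri) = 0.2393  [exponent -2.5520]
P(Anika) = 0.1801  [exponent -9.3720]
Difference = 0.2393 − 0.1801 = 0.0592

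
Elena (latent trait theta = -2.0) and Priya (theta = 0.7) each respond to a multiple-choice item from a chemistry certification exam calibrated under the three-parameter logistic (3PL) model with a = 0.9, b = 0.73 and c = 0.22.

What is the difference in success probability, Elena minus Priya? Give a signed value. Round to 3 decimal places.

P(theta) = c + (1 − c) · 1 / (1 + exp(−a(theta − b)))
P(Elena) = 0.2816  [exponent -2.4570]
P(Priya) = 0.6047  [exponent -0.0270]
Difference = 0.2816 − 0.6047 = -0.3232

-0.323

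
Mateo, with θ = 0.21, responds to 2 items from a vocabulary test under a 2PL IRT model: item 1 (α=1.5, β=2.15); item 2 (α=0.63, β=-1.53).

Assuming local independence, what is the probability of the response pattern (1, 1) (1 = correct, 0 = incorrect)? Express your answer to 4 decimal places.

P(θ) = 1 / (1 + exp(−α(θ − β)))
P_1 = 1/(1+e^{2.9100}) = 0.0517
P_2 = 1/(1+e^{-1.0962}) = 0.7495
L = P_1 × P_2 = 0.0517 × 0.7495 = 0.03872

0.0387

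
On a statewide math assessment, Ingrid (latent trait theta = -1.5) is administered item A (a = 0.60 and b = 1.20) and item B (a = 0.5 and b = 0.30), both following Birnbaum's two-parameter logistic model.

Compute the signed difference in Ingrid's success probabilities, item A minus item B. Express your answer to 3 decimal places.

-0.124

P(theta) = 1 / (1 + exp(−a(theta − b)))
P_A = 0.1652
P_B = 0.2891
P_A − P_B = -0.1238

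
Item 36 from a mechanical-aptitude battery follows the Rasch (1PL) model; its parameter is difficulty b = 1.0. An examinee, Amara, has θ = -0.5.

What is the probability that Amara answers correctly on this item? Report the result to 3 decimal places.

P(θ) = 1 / (1 + exp(−(θ − b)))
Exponent: (-0.5 − 1.0) = -1.5000
1/(1 + e^{1.5000}) = 0.1824
P = 0.1824

0.182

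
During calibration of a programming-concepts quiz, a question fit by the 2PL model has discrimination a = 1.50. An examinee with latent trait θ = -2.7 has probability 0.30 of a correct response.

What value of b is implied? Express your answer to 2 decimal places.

-2.14

P(θ) = 1 / (1 + exp(−a(θ − b)))
logit(0.30) = ln(0.30/0.70) = -0.8473
b = θ − logit/(a) = -2.7 − (-0.8473)/1.5000 = -2.1351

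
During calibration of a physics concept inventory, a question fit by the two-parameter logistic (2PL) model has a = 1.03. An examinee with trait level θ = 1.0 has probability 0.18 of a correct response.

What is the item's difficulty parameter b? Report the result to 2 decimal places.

P(θ) = 1 / (1 + exp(−a(θ − b)))
logit(0.18) = ln(0.18/0.82) = -1.5163
b = θ − logit/(a) = 1.0 − (-1.5163)/1.0300 = 2.4722

2.47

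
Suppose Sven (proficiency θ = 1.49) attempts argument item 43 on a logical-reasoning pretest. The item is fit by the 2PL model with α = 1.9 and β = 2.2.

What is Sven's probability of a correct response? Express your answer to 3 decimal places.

P(θ) = 1 / (1 + exp(−α(θ − β)))
Exponent: 1.9 × (1.49 − 2.2) = -1.3490
1/(1 + e^{1.3490}) = 0.2060

0.206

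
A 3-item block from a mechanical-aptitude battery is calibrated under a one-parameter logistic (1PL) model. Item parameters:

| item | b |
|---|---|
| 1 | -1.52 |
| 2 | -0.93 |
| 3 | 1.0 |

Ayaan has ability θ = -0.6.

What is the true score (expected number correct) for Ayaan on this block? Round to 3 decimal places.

P(θ) = 1 / (1 + exp(−(θ − b)))
P_1 = 1/(1+e^{-0.9200}) = 0.7150
P_2 = 1/(1+e^{-0.3300}) = 0.5818
P_3 = 1/(1+e^{1.6000}) = 0.1680
E[score] = 0.7150 + 0.5818 + 0.1680 = 1.4648

1.465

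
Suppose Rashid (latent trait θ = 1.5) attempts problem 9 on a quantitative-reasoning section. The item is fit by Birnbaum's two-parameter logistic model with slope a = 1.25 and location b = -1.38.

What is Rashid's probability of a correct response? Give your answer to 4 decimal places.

0.9734

P(θ) = 1 / (1 + exp(−a(θ − b)))
Exponent: 1.25 × (1.5 − (-1.38)) = 3.6000
1/(1 + e^{-3.6000}) = 0.9734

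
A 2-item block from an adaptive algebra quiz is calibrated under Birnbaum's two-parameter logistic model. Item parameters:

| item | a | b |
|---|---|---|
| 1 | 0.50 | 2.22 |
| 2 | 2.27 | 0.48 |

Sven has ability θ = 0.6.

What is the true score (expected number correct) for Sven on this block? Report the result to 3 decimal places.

P(θ) = 1 / (1 + exp(−a(θ − b)))
P_1 = 1/(1+e^{0.8100}) = 0.3079
P_2 = 1/(1+e^{-0.2724}) = 0.5677
E[score] = 0.3079 + 0.5677 = 0.8756

0.876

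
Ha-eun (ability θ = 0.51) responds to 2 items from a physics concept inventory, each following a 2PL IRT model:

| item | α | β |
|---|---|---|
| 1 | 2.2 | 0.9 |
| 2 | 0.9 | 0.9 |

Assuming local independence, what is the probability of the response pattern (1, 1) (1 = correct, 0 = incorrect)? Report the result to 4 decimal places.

0.1230

P(θ) = 1 / (1 + exp(−α(θ − β)))
P_1 = 1/(1+e^{0.8580}) = 0.2978
P_2 = 1/(1+e^{0.3510}) = 0.4131
L = P_1 × P_2 = 0.2978 × 0.4131 = 0.12302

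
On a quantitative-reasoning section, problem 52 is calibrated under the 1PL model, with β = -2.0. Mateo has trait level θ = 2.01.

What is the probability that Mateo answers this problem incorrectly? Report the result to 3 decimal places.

P(θ) = 1 / (1 + exp(−(θ − β)))
Exponent: (2.01 − (-2.0)) = 4.0100
1/(1 + e^{-4.0100}) = 0.9822
P = 0.9822
P(incorrect) = 1 − 0.9822 = 0.0178

0.018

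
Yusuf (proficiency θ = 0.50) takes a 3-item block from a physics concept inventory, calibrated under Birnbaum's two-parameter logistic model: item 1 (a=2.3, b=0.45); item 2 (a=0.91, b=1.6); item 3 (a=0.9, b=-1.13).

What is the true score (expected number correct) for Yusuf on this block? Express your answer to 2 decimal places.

1.61

P(θ) = 1 / (1 + exp(−a(θ − b)))
P_1 = 1/(1+e^{-0.1150}) = 0.5287
P_2 = 1/(1+e^{1.0010}) = 0.2687
P_3 = 1/(1+e^{-1.4670}) = 0.8126
E[score] = 0.5287 + 0.2687 + 0.8126 = 1.6101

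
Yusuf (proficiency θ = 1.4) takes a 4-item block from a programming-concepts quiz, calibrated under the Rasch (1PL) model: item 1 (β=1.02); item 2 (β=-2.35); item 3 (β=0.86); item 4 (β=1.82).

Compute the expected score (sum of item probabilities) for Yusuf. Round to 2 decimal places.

P(θ) = 1 / (1 + exp(−(θ − β)))
P_1 = 1/(1+e^{-0.3800}) = 0.5939
P_2 = 1/(1+e^{-3.7500}) = 0.9770
P_3 = 1/(1+e^{-0.5400}) = 0.6318
P_4 = 1/(1+e^{0.4200}) = 0.3965
E[score] = 0.5939 + 0.9770 + 0.6318 + 0.3965 = 2.5992

2.60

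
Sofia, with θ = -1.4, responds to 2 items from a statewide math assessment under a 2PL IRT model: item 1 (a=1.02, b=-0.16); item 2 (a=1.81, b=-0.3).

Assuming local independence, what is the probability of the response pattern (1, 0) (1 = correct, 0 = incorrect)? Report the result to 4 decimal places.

0.1937

P(θ) = 1 / (1 + exp(−a(θ − b)))
P_1 = 1/(1+e^{1.2648}) = 0.2201
P_2 = 1/(1+e^{1.9910}) = 0.1202
L = P_1 × (1−P_2) = 0.2201 × 0.8798 = 0.19370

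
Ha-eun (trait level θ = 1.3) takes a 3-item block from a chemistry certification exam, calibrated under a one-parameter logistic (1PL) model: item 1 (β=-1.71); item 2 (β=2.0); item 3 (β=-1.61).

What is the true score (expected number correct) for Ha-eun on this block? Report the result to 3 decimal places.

P(θ) = 1 / (1 + exp(−(θ − β)))
P_1 = 1/(1+e^{-3.0100}) = 0.9530
P_2 = 1/(1+e^{0.7000}) = 0.3318
P_3 = 1/(1+e^{-2.9100}) = 0.9483
E[score] = 0.9530 + 0.3318 + 0.9483 = 2.2332

2.233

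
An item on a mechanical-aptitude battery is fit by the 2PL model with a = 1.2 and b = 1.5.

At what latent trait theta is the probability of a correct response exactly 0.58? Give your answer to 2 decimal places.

P(theta) = 1 / (1 + exp(−a(theta − b)))
logit = ln(0.5800/0.4200) = 0.3228
theta = b + logit/(a) = 1.5 + 0.3228/1.2000 = 1.7690

1.77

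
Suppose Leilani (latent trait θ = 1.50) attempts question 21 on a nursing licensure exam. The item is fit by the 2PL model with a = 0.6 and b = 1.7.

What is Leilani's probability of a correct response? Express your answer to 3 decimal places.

P(θ) = 1 / (1 + exp(−a(θ − b)))
Exponent: 0.6 × (1.50 − 1.7) = -0.1200
1/(1 + e^{0.1200}) = 0.4700

0.470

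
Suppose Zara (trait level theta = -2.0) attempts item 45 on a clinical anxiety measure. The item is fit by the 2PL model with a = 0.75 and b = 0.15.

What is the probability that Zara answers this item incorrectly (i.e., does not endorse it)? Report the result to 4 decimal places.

0.8338

P(theta) = 1 / (1 + exp(−a(theta − b)))
Exponent: 0.75 × (-2.0 − 0.15) = -1.6125
1/(1 + e^{1.6125}) = 0.1662
P(incorrect) = 1 − 0.1662 = 0.8338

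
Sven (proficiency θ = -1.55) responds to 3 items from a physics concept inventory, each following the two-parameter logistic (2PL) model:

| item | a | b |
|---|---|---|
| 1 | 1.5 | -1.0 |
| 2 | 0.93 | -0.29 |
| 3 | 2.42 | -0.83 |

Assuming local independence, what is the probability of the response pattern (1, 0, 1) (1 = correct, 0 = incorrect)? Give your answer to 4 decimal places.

P(θ) = 1 / (1 + exp(−a(θ − b)))
P_1 = 1/(1+e^{0.8250}) = 0.3047
P_2 = 1/(1+e^{1.1718}) = 0.2365
P_3 = 1/(1+e^{1.7424}) = 0.1490
L = P_1 × (1−P_2) × P_3 = 0.3047 × 0.7635 × 0.1490 = 0.03466

0.0347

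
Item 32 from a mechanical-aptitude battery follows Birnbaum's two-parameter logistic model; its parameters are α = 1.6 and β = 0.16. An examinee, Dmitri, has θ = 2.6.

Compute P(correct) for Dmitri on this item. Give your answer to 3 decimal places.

0.980

P(θ) = 1 / (1 + exp(−α(θ − β)))
Exponent: 1.6 × (2.6 − 0.16) = 3.9040
1/(1 + e^{-3.9040}) = 0.9802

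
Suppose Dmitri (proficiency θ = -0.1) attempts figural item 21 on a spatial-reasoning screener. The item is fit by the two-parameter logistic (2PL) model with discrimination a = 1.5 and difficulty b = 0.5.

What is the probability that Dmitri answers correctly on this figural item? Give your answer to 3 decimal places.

P(θ) = 1 / (1 + exp(−a(θ − b)))
Exponent: 1.5 × (-0.1 − 0.5) = -0.9000
1/(1 + e^{0.9000}) = 0.2891

0.289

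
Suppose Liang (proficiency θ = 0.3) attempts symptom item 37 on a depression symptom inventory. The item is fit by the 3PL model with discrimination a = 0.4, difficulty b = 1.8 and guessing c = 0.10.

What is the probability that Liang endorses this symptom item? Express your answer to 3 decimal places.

P(θ) = c + (1 − c) · 1 / (1 + exp(−a(θ − b)))
Exponent: 0.4 × (0.3 − 1.8) = -0.6000
1/(1 + e^{0.6000}) = 0.3543
P = 0.10 + 0.90 × 0.3543 = 0.4189

0.419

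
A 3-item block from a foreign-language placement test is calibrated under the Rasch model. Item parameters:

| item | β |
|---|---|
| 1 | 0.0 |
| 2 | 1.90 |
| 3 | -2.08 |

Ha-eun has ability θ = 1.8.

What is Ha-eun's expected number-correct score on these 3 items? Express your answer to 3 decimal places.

P(θ) = 1 / (1 + exp(−(θ − β)))
P_1 = 1/(1+e^{-1.8000}) = 0.8581
P_2 = 1/(1+e^{0.1000}) = 0.4750
P_3 = 1/(1+e^{-3.8800}) = 0.9798
E[score] = 0.8581 + 0.4750 + 0.9798 = 2.3129

2.313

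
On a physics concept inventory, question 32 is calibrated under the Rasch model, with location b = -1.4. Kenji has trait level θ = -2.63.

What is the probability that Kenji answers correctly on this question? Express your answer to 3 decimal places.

0.226

P(θ) = 1 / (1 + exp(−(θ − b)))
Exponent: (-2.63 − (-1.4)) = -1.2300
1/(1 + e^{1.2300}) = 0.2262
P = 0.2262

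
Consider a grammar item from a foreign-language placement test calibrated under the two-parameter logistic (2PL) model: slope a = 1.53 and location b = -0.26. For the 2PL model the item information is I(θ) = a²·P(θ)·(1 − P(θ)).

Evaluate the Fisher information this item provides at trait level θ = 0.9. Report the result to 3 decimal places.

0.290

P = 1/(1+e^{-1.7748}) = 0.8551
P(1−P) = 0.8551 × 0.1449 = 0.1239
I = a² × P(1−P) = 1.53² × 0.1239 = 0.29012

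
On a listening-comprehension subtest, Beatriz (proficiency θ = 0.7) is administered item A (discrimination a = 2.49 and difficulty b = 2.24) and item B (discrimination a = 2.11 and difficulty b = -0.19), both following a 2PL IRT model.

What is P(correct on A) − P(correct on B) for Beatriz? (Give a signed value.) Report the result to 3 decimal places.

-0.846

P(θ) = 1 / (1 + exp(−a(θ − b)))
P_A = 0.0212
P_B = 0.8674
P_A − P_B = -0.8462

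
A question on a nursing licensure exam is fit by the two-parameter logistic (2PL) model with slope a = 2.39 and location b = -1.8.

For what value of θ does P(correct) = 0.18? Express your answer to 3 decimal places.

-2.434

P(θ) = 1 / (1 + exp(−a(θ − b)))
logit = ln(0.1800/0.8200) = -1.5163
θ = b + logit/(a) = -1.8 + (-1.5163)/2.3900 = -2.4345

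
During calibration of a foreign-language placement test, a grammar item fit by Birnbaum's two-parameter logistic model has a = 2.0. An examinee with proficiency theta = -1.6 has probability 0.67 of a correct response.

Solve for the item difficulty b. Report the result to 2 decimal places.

P(theta) = 1 / (1 + exp(−a(theta − b)))
logit(0.67) = ln(0.67/0.33) = 0.7082
b = theta − logit/(a) = -1.6 − 0.7082/2.0000 = -1.9541

-1.95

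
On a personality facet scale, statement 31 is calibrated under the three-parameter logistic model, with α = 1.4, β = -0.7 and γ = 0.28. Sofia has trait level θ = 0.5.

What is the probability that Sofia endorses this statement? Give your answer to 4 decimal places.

P(θ) = γ + (1 − γ) · 1 / (1 + exp(−α(θ − β)))
Exponent: 1.4 × (0.5 − (-0.7)) = 1.6800
1/(1 + e^{-1.6800}) = 0.8429
P = 0.28 + 0.72 × 0.8429 = 0.8869

0.8869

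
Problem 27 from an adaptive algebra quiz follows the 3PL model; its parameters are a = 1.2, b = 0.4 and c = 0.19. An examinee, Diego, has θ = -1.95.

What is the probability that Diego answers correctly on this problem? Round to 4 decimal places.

0.2356

P(θ) = c + (1 − c) · 1 / (1 + exp(−a(θ − b)))
Exponent: 1.2 × (-1.95 − 0.4) = -2.8200
1/(1 + e^{2.8200}) = 0.0563
P = 0.19 + 0.81 × 0.0563 = 0.2356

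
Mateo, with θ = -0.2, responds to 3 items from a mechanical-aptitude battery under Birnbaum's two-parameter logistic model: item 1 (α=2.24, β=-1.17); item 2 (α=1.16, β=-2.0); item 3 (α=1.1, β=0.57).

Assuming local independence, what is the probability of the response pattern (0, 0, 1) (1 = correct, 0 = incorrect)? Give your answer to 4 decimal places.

0.0034

P(θ) = 1 / (1 + exp(−α(θ − β)))
P_1 = 1/(1+e^{-2.1728}) = 0.8978
P_2 = 1/(1+e^{-2.0880}) = 0.8897
P_3 = 1/(1+e^{0.8470}) = 0.3001
L = (1−P_1) × (1−P_2) × P_3 = 0.1022 × 0.1103 × 0.3001 = 0.00338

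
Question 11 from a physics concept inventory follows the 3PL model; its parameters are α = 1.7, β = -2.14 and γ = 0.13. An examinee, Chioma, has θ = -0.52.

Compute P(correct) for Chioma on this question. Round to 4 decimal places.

P(θ) = γ + (1 − γ) · 1 / (1 + exp(−α(θ − β)))
Exponent: 1.7 × (-0.52 − (-2.14)) = 2.7540
1/(1 + e^{-2.7540}) = 0.9401
P = 0.13 + 0.87 × 0.9401 = 0.9479

0.9479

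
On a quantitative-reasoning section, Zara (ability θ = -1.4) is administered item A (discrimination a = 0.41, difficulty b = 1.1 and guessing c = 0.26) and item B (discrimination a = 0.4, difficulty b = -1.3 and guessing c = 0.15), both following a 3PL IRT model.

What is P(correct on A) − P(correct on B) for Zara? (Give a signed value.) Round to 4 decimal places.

P(θ) = c + (1 − c) · 1 / (1 + exp(−a(θ − b)))
P_A = 0.4554
P_B = 0.5665
P_A − P_B = -0.1111

-0.1111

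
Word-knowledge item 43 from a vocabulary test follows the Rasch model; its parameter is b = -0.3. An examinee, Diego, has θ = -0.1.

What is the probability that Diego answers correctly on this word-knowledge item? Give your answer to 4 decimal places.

0.5498

P(θ) = 1 / (1 + exp(−(θ − b)))
Exponent: (-0.1 − (-0.3)) = 0.2000
1/(1 + e^{-0.2000}) = 0.5498
P = 0.5498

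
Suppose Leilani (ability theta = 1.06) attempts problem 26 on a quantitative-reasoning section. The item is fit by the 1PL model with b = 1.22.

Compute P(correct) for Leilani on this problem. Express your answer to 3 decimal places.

0.460

P(theta) = 1 / (1 + exp(−(theta − b)))
Exponent: (1.06 − 1.22) = -0.1600
1/(1 + e^{0.1600}) = 0.4601
P = 0.4601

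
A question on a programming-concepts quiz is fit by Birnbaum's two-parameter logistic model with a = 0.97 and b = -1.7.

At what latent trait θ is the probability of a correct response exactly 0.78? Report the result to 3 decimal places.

-0.395

P(θ) = 1 / (1 + exp(−a(θ − b)))
logit = ln(0.7800/0.2200) = 1.2657
θ = b + logit/(a) = -1.7 + 1.2657/0.9700 = -0.3952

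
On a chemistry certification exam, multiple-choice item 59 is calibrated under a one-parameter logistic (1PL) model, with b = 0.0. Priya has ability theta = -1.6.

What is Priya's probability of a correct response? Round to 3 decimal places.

0.168

P(theta) = 1 / (1 + exp(−(theta − b)))
Exponent: (-1.6 − 0.0) = -1.6000
1/(1 + e^{1.6000}) = 0.1680
P = 0.1680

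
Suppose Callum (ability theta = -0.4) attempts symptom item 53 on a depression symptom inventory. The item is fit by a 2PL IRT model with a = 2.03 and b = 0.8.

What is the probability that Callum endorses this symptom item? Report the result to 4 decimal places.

0.0805

P(theta) = 1 / (1 + exp(−a(theta − b)))
Exponent: 2.03 × (-0.4 − 0.8) = -2.4360
1/(1 + e^{2.4360}) = 0.0805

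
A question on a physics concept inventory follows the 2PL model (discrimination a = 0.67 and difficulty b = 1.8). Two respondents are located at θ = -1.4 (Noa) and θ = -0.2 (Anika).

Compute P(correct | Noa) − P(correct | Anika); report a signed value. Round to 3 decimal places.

P(θ) = 1 / (1 + exp(−a(θ − b)))
P(Noa) = 0.1049  [exponent -2.1440]
P(Anika) = 0.2075  [exponent -1.3400]
Difference = 0.1049 − 0.2075 = -0.1026

-0.103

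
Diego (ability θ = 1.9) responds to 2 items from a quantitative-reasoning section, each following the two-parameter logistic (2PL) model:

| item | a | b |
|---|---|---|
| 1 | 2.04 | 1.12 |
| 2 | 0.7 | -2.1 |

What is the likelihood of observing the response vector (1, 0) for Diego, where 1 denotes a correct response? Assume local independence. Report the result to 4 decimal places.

0.0476

P(θ) = 1 / (1 + exp(−a(θ − b)))
P_1 = 1/(1+e^{-1.5912}) = 0.8308
P_2 = 1/(1+e^{-2.8000}) = 0.9427
L = P_1 × (1−P_2) = 0.8308 × 0.0573 = 0.04762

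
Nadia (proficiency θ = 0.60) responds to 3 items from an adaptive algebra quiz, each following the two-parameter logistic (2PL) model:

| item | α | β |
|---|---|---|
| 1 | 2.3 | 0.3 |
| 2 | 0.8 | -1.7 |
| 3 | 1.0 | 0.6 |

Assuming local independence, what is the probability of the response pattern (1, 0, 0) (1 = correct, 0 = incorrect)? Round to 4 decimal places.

P(θ) = 1 / (1 + exp(−α(θ − β)))
P_1 = 1/(1+e^{-0.6900}) = 0.6660
P_2 = 1/(1+e^{-1.8400}) = 0.8629
P_3 = 1/(1+e^{0.0000}) = 0.5000
L = P_1 × (1−P_2) × (1−P_3) = 0.6660 × 0.1371 × 0.5000 = 0.04564

0.0456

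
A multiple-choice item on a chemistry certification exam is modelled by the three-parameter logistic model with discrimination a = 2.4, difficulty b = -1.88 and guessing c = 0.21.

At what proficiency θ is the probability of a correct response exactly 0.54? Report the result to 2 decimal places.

-2.02

P(θ) = c + (1 − c) · 1 / (1 + exp(−a(θ − b)))
Remove guessing floor: (0.54 − 0.21)/(1 − 0.21) = 0.4177
logit = ln(0.4177/0.5823) = -0.3321
θ = b + logit/(a) = -1.88 + (-0.3321)/2.4000 = -2.0184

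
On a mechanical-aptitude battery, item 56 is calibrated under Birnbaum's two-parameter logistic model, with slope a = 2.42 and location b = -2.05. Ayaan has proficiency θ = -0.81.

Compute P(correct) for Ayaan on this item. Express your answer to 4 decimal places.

0.9526

P(θ) = 1 / (1 + exp(−a(θ − b)))
Exponent: 2.42 × (-0.81 − (-2.05)) = 3.0008
1/(1 + e^{-3.0008}) = 0.9526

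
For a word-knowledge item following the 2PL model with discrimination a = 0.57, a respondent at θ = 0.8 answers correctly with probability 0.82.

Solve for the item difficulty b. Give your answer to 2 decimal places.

P(θ) = 1 / (1 + exp(−a(θ − b)))
logit(0.82) = ln(0.82/0.18) = 1.5163
b = θ − logit/(a) = 0.8 − 1.5163/0.5700 = -1.8603

-1.86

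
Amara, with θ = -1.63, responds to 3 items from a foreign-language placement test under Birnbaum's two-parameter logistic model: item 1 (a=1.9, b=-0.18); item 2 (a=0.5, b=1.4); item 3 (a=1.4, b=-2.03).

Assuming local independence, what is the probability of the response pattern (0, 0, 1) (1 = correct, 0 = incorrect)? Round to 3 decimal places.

0.491

P(θ) = 1 / (1 + exp(−a(θ − b)))
P_1 = 1/(1+e^{2.7550}) = 0.0598
P_2 = 1/(1+e^{1.5150}) = 0.1802
P_3 = 1/(1+e^{-0.5600}) = 0.6365
L = (1−P_1) × (1−P_2) × P_3 = 0.9402 × 0.8198 × 0.6365 = 0.49056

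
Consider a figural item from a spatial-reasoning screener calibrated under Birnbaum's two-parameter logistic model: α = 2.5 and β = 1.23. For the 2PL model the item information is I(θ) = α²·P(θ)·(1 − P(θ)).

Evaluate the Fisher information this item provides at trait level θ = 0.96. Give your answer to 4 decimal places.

1.3972

P = 1/(1+e^{0.6750}) = 0.3374
P(1−P) = 0.3374 × 0.6626 = 0.2236
I = α² × P(1−P) = 2.5² × 0.2236 = 1.39721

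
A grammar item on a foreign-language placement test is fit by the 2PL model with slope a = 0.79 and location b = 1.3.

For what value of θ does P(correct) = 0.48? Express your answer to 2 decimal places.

1.20

P(θ) = 1 / (1 + exp(−a(θ − b)))
logit = ln(0.4800/0.5200) = -0.0800
θ = b + logit/(a) = 1.3 + (-0.0800)/0.7900 = 1.1987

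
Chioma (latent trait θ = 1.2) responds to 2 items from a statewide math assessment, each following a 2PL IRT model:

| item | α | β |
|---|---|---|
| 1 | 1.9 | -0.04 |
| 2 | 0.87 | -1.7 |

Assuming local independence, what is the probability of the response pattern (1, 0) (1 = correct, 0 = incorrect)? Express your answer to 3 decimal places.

0.068

P(θ) = 1 / (1 + exp(−α(θ − β)))
P_1 = 1/(1+e^{-2.3560}) = 0.9134
P_2 = 1/(1+e^{-2.5230}) = 0.9257
L = P_1 × (1−P_2) = 0.9134 × 0.0743 = 0.06783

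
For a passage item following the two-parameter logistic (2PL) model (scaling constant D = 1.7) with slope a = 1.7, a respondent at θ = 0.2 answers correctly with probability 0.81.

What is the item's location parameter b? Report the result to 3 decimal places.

-0.302

P(θ) = 1 / (1 + exp(−D·a(θ − b)))
logit(0.81) = ln(0.81/0.19) = 1.4500
b = θ − logit/(1.7·a) = 0.2 − 1.4500/2.8900 = -0.3017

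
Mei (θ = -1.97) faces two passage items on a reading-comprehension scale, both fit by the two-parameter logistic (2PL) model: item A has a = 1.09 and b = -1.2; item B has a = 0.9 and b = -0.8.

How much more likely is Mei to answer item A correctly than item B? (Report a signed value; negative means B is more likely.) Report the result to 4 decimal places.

0.0430

P(θ) = 1 / (1 + exp(−a(θ − b)))
P_A = 0.3017
P_B = 0.2586
P_A − P_B = 0.0430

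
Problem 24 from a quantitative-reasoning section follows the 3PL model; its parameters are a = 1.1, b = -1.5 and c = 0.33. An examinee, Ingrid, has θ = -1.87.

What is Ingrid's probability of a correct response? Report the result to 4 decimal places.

P(θ) = c + (1 − c) · 1 / (1 + exp(−a(θ − b)))
Exponent: 1.1 × (-1.87 − (-1.5)) = -0.4070
1/(1 + e^{0.4070}) = 0.3996
P = 0.33 + 0.67 × 0.3996 = 0.5978

0.5978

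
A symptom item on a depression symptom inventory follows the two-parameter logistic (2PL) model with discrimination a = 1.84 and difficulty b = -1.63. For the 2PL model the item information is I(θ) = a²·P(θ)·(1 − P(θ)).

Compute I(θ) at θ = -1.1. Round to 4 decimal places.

0.6732

P = 1/(1+e^{-0.9752}) = 0.7262
P(1−P) = 0.7262 × 0.2738 = 0.1989
I = a² × P(1−P) = 1.84² × 0.1989 = 0.67324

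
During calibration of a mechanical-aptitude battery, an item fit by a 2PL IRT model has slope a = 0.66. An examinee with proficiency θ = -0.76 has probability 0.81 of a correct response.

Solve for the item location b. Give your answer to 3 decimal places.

-2.957

P(θ) = 1 / (1 + exp(−a(θ − b)))
logit(0.81) = ln(0.81/0.19) = 1.4500
b = θ − logit/(a) = -0.76 − 1.4500/0.6600 = -2.9570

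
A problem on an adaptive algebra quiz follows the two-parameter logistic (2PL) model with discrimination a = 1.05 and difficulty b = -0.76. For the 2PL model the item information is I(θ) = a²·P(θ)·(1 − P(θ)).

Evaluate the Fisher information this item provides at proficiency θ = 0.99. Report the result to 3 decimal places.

0.131

P = 1/(1+e^{-1.8375}) = 0.8627
P(1−P) = 0.8627 × 0.1373 = 0.1185
I = a² × P(1−P) = 1.05² × 0.1185 = 0.13063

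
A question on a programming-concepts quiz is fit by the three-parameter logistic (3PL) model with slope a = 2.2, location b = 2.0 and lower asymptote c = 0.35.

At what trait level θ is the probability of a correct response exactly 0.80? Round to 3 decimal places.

P(θ) = c + (1 − c) · 1 / (1 + exp(−a(θ − b)))
Remove guessing floor: (0.80 − 0.35)/(1 − 0.35) = 0.6923
logit = ln(0.6923/0.3077) = 0.8109
θ = b + logit/(a) = 2.0 + 0.8109/2.2000 = 2.3686

2.369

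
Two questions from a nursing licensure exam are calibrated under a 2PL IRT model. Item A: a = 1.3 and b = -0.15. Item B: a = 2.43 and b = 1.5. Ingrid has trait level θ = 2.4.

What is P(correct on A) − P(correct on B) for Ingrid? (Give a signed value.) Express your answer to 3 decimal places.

0.066

P(θ) = 1 / (1 + exp(−a(θ − b)))
P_A = 0.9649
P_B = 0.8991
P_A − P_B = 0.0659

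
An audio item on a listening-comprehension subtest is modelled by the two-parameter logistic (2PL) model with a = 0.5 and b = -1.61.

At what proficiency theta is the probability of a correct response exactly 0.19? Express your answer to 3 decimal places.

P(theta) = 1 / (1 + exp(−a(theta − b)))
logit = ln(0.1900/0.8100) = -1.4500
theta = b + logit/(a) = -1.61 + (-1.4500)/0.5000 = -4.5100

-4.510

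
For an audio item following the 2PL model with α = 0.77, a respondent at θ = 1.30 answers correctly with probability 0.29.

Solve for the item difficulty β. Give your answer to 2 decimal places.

2.46

P(θ) = 1 / (1 + exp(−α(θ − β)))
logit(0.29) = ln(0.29/0.71) = -0.8954
β = θ − logit/(α) = 1.30 − (-0.8954)/0.7700 = 2.4628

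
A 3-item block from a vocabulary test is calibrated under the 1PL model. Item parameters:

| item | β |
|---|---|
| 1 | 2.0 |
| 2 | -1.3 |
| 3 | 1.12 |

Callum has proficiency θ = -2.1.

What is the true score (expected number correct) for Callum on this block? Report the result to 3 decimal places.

0.365

P(θ) = 1 / (1 + exp(−(θ − β)))
P_1 = 1/(1+e^{4.1000}) = 0.0163
P_2 = 1/(1+e^{0.8000}) = 0.3100
P_3 = 1/(1+e^{3.2200}) = 0.0384
E[score] = 0.0163 + 0.3100 + 0.0384 = 0.3647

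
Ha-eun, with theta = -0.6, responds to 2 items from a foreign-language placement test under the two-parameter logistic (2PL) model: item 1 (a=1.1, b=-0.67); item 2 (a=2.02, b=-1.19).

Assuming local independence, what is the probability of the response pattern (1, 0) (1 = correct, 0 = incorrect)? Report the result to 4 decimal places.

P(theta) = 1 / (1 + exp(−a(theta − b)))
P_1 = 1/(1+e^{-0.0770}) = 0.5192
P_2 = 1/(1+e^{-1.1918}) = 0.7671
L = P_1 × (1−P_2) = 0.5192 × 0.2329 = 0.12095

0.1210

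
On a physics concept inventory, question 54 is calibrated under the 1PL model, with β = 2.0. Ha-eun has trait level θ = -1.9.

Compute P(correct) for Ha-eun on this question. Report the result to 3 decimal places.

P(θ) = 1 / (1 + exp(−(θ − β)))
Exponent: (-1.9 − 2.0) = -3.9000
1/(1 + e^{3.9000}) = 0.0198
P = 0.0198

0.020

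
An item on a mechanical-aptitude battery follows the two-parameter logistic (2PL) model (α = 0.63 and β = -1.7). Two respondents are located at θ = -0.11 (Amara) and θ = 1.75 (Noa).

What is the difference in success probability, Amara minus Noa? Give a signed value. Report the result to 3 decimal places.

-0.166

P(θ) = 1 / (1 + exp(−α(θ − β)))
P(Amara) = 0.7314  [exponent 1.0017]
P(Noa) = 0.8978  [exponent 2.1735]
Difference = 0.7314 − 0.8978 = -0.1665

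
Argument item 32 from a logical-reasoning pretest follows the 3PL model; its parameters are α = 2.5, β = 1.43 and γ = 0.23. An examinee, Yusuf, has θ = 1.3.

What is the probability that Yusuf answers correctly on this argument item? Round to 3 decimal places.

P(θ) = γ + (1 − γ) · 1 / (1 + exp(−α(θ − β)))
Exponent: 2.5 × (1.3 − 1.43) = -0.3250
1/(1 + e^{0.3250}) = 0.4195
P = 0.23 + 0.77 × 0.4195 = 0.5530

0.553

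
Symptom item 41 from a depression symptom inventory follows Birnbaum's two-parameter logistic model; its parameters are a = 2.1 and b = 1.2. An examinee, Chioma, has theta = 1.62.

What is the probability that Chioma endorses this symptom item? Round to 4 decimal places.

0.7072

P(theta) = 1 / (1 + exp(−a(theta − b)))
Exponent: 2.1 × (1.62 − 1.2) = 0.8820
1/(1 + e^{-0.8820}) = 0.7072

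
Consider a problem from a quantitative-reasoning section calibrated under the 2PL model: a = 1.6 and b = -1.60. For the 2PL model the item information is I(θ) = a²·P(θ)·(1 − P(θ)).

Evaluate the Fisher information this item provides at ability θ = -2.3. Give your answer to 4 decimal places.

0.4749

P = 1/(1+e^{1.1200}) = 0.2460
P(1−P) = 0.2460 × 0.7540 = 0.1855
I = a² × P(1−P) = 1.6² × 0.1855 = 0.47485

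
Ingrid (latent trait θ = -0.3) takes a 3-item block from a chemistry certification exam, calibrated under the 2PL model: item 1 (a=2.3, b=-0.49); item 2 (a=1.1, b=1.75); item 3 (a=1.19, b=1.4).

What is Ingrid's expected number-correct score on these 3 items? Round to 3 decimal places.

P(θ) = 1 / (1 + exp(−a(θ − b)))
P_1 = 1/(1+e^{-0.4370}) = 0.6075
P_2 = 1/(1+e^{2.2550}) = 0.0949
P_3 = 1/(1+e^{2.0230}) = 0.1168
E[score] = 0.6075 + 0.0949 + 0.1168 = 0.8193

0.819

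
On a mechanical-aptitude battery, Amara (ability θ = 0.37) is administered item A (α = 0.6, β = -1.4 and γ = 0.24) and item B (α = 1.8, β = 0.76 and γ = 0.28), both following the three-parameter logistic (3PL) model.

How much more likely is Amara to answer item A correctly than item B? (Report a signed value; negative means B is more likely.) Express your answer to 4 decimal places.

0.2861

P(θ) = γ + (1 − γ) · 1 / (1 + exp(−α(θ − β)))
P_A = 0.8047
P_B = 0.5186
P_A − P_B = 0.2861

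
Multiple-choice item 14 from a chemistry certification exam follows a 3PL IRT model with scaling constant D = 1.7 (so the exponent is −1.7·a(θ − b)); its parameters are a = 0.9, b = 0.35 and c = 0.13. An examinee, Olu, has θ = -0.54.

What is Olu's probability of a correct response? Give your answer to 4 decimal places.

0.3074

P(θ) = c + (1 − c) · 1 / (1 + exp(−D·a(θ − b)))
Exponent: 1.7 × 0.9 × (-0.54 − 0.35) = -1.3617
1/(1 + e^{1.3617}) = 0.2040
P = 0.13 + 0.87 × 0.2040 = 0.3074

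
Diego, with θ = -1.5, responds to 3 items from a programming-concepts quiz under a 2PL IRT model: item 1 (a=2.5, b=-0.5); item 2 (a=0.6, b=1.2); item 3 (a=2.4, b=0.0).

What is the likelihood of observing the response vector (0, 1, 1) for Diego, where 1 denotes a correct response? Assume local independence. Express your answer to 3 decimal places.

0.004

P(θ) = 1 / (1 + exp(−a(θ − b)))
P_1 = 1/(1+e^{2.5000}) = 0.0759
P_2 = 1/(1+e^{1.6200}) = 0.1652
P_3 = 1/(1+e^{3.6000}) = 0.0266
L = (1−P_1) × P_2 × P_3 = 0.9241 × 0.1652 × 0.0266 = 0.00406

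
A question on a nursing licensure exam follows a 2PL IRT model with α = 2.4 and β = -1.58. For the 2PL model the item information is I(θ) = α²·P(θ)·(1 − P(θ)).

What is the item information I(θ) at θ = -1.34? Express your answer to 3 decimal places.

1.327

P = 1/(1+e^{-0.5760}) = 0.6401
P(1−P) = 0.6401 × 0.3599 = 0.2304
I = α² × P(1−P) = 2.4² × 0.2304 = 1.32687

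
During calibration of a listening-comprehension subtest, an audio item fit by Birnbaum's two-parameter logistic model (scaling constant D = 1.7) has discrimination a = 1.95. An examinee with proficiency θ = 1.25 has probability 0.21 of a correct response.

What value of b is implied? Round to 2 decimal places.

1.65

P(θ) = 1 / (1 + exp(−D·a(θ − b)))
logit(0.21) = ln(0.21/0.79) = -1.3249
b = θ − logit/(1.7·a) = 1.25 − (-1.3249)/3.3150 = 1.6497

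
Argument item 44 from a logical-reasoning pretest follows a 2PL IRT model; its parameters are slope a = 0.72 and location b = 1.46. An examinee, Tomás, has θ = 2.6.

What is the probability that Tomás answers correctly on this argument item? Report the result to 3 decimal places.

P(θ) = 1 / (1 + exp(−a(θ − b)))
Exponent: 0.72 × (2.6 − 1.46) = 0.8208
1/(1 + e^{-0.8208}) = 0.6944

0.694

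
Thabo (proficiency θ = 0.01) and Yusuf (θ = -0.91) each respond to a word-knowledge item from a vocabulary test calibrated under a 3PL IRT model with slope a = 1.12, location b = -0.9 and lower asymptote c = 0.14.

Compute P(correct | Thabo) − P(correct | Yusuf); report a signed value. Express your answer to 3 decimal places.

0.204

P(θ) = c + (1 − c) · 1 / (1 + exp(−a(θ − b)))
P(Thabo) = 0.7719  [exponent 1.0192]
P(Yusuf) = 0.5676  [exponent -0.0112]
Difference = 0.7719 − 0.5676 = 0.2044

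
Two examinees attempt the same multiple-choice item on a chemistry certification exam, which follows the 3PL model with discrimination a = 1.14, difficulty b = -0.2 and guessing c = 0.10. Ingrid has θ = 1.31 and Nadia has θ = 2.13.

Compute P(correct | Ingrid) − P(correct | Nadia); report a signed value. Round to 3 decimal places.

-0.077

P(θ) = c + (1 − c) · 1 / (1 + exp(−a(θ − b)))
P(Ingrid) = 0.8635  [exponent 1.7214]
P(Nadia) = 0.9410  [exponent 2.6562]
Difference = 0.8635 − 0.9410 = -0.0775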